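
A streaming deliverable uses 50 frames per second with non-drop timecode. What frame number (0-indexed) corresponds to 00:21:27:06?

frame 64356

Total seconds to the label: (0 × 3600 + 21 × 60 + 27) = 1287.
Frame index = 1287 × 50 + 6 = 64356.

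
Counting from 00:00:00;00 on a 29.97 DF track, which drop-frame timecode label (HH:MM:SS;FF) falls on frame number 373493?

Each 10-minute DF block holds 10 × 60 × 30 − 9 × 2 = 17982 frames. 373493 ÷ 17982 → 20 full blocks, remainder 13853.
Within the partial block the first minute is 1800 frames and each further minute 1798, so 7 further minute boundaries passed. Total skipped labels = 18 × 20 + 2 × 7 = 374.
Non-drop label index = 373493 + 374 = 373867; at 30 labels/s that is 03:27:42:07, i.e. DF 03:27:42;07.

03:27:42;07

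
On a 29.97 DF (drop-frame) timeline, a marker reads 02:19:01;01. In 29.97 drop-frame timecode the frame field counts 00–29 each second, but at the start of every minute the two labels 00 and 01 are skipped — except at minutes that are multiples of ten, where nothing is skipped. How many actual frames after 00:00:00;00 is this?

Complete 10-minute blocks: 13, each 17982 frames → 233766.
Remaining 9 whole minutes in the current block: 1800 + 8 × 1798 = 16184 frames.
Within the current minute: 1 × 30 + 1 − 2 = 29 (labels ;00/;01 skipped at this minute). Total = 233766 + 16184 + 29 = 249979.

249979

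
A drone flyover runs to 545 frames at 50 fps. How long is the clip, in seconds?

Running time = 545 / (50) = 10.9 s.

10.9 seconds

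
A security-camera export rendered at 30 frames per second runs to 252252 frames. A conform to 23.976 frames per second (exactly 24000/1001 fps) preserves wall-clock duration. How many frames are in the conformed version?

Target frames = source frames × (target rate / source rate) = 252252 × (24000/1001)/(30) = 252252 × 800/1001 = 201600.

201600 frames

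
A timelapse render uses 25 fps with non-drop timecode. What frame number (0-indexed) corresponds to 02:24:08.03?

216203

Total seconds to the label: (2 × 3600 + 24 × 60 + 8) = 8648.
Frame index = 8648 × 25 + 3 = 216203.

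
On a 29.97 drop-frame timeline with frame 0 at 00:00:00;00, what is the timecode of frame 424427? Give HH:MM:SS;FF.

03:56:01;23

Ten DF minutes hold 17982 frames, so frame 424427 lies in block 23 (frames 413586–431567) with 10841 frames into that block.
The block's first minute is 1800 frames and the rest 1798 each; 10841 frames reaches minute 6, so 23 × 18 + 6 × 2 = 426 labels have been skipped so far.
Adding those back, label number 424427 + 426 = 424853 at 30 labels/s is 14161 s + 23 f = 3 h 56 min 1 s frame 23, i.e. 03:56:01;23.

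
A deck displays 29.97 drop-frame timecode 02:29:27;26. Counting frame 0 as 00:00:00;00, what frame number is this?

Complete 10-minute blocks: 14, each 17982 frames → 251748.
Remaining 9 whole minutes in the current block: 1800 + 8 × 1798 = 16184 frames.
Within the current minute: 27 × 30 + 26 − 2 = 834 (labels ;00/;01 skipped at this minute). Total = 251748 + 16184 + 834 = 268766.

268766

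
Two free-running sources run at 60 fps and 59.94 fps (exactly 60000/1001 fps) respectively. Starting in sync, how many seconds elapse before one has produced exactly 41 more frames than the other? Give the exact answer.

The gap grows by |60000/1001 − 60| = 60/1001 frames per second.
Time for a 41-frame gap: 41 ÷ (60/1001) = 41041/60 s.

41041/60 seconds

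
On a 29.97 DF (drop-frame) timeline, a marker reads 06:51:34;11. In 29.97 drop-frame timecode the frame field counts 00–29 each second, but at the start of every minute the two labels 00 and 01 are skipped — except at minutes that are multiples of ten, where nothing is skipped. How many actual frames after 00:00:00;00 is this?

Complete 10-minute blocks: 41, each 17982 frames → 737262.
Remaining 1 whole minute in the current block: 1800 + 0 × 1798 = 1800 frames.
Within the current minute: 34 × 30 + 11 − 2 = 1029 (labels ;00/;01 skipped at this minute). Total = 737262 + 1800 + 1029 = 740091.

740091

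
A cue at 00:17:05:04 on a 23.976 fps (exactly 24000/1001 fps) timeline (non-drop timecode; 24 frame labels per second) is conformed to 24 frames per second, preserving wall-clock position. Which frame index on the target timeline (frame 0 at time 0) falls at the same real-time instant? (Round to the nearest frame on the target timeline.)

frame 24629

Source frame index: (0×3600 + 17×60 + 5) × 24 + 4 = 24604.
Real time: 24604 / (24000/1001) = 6157151/6000 s.
Target frame: (6157151/6000) × (24) = 6157151/250 ≈ 24628.604 → 24629.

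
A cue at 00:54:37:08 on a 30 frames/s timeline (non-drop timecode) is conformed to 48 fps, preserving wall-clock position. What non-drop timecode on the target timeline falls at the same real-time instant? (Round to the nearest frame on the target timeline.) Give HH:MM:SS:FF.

Source frame index: (0×3600 + 54×60 + 37) × 30 + 8 = 98318.
Real time: 98318 / (30) = 49159/15 s.
Target frame: (49159/15) × (48) = 786544/5 ≈ 157308.800 → 157309.
At 48 labels/s: frame 157309 → 00:54:37:13.

00:54:37:13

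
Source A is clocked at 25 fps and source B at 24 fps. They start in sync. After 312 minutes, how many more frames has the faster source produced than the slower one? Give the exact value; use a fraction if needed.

18720 frames

312 min = 18720 s.
A emits 25 × 18720 = 468000 frames; B emits 24 × 18720 = 449280.
Difference = 18720 frames; B is behind A.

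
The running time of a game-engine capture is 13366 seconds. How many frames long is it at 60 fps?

801960 frames

Frames = 13366 × 60 = 801960.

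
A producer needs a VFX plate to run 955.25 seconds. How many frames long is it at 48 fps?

45852 frames

Frames = 955.25 × 48 = 45852.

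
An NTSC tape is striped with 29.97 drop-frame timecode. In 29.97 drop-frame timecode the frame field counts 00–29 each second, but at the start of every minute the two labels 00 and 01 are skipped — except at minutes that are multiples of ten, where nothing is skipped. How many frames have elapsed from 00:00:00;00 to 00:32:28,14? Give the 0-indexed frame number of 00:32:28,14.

58396

As if non-drop at 30 labels/s: (0 × 3600 + 32 × 60 + 28) × 30 + 14 = 58454.
Minute boundaries passed: 32; those not divisible by 10: 32 − 3 = 29; dropped labels = 2 × 29 = 58.
Actual frame index = 58454 − 58 = 58396.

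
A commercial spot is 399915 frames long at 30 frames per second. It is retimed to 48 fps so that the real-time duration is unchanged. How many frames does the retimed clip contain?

Frames at target rate = 399915 × (48) / (30) = 639864.

639864 frames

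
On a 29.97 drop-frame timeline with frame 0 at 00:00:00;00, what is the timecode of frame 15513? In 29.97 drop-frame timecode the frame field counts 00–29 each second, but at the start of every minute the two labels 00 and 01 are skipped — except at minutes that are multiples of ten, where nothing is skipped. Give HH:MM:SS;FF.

Each 10-minute DF block holds 10 × 60 × 30 − 9 × 2 = 17982 frames. 15513 ÷ 17982 → 0 full blocks, remainder 15513.
Within the partial block the first minute is 1800 frames and each further minute 1798, so 8 further minute boundaries passed. Total skipped labels = 18 × 0 + 2 × 8 = 16.
Non-drop label index = 15513 + 16 = 15529; at 30 labels/s that is 00:08:37:19, i.e. DF 00:08:37;19.

00:08:37;19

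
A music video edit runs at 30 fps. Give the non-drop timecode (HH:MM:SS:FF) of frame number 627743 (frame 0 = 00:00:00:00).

05:48:44:23

627743 ÷ 30 = 20924 full seconds, remainder 23 frames.
20924 s = 5 h 48 min 44 s.
Timecode: 05:48:44:23.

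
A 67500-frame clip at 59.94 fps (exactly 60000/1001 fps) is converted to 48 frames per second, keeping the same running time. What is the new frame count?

54054 frames

Target frames = source frames × (target rate / source rate) = 67500 × (48)/(60000/1001) = 67500 × 1001/1250 = 54054.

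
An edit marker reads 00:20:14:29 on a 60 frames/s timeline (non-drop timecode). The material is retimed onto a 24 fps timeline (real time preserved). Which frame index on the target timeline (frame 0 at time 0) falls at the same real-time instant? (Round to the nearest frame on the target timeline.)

Source frame index: (0×3600 + 20×60 + 14) × 60 + 29 = 72869.
Real time: 72869 / (60) = 72869/60 s.
Target frame: (72869/60) × (24) = 145738/5 ≈ 29147.600 → 29148.

frame 29148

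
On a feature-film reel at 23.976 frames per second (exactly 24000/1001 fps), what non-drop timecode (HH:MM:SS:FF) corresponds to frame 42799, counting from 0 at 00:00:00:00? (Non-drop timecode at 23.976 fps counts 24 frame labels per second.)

42799 ÷ 24 = 1783 full seconds, remainder 7 frames.
1783 s = 0 h 29 min 43 s.
Timecode: 00:29:43:07.

00:29:43:07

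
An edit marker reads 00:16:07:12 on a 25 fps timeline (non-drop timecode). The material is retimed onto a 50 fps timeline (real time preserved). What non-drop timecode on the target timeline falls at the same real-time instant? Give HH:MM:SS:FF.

00:16:07:24

Source frame index: (0×3600 + 16×60 + 7) × 25 + 12 = 24187.
Real time: 24187 / (25) = 24187/25 s.
Target frame: (24187/25) × (50) = 48374.
At 50 labels/s: frame 48374 → 00:16:07:24.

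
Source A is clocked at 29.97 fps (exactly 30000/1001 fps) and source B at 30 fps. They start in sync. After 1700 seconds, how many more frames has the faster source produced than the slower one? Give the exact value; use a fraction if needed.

51000/1001 frames

A emits 30000/1001 × 1700 = 51000000/1001 frames; B emits 30 × 1700 = 51000.
Difference = 51000/1001 frames (≈ 50.9491); B is ahead of A.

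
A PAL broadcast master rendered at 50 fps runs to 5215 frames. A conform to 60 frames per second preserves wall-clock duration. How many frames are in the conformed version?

Target frames = source frames × (target rate / source rate) = 5215 × (60)/(50) = 5215 × 6/5 = 6258.

6258 frames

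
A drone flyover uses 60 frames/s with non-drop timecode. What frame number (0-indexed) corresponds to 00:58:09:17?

frame 209357

Total seconds to the label: (0 × 3600 + 58 × 60 + 9) = 3489.
Frame index = 3489 × 60 + 17 = 209357.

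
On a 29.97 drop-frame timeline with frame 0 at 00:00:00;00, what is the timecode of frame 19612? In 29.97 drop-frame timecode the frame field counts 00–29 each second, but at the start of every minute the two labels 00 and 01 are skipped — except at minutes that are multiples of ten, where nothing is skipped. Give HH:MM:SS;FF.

00:10:54;10

Ten DF minutes hold 17982 frames, so frame 19612 lies in block 1 (frames 17982–35963) with 1630 frames into that block.
The block's first minute is 1800 frames and the rest 1798 each; 1630 frames reaches minute 0, so 1 × 18 + 0 × 2 = 18 labels have been skipped so far.
Adding those back, label number 19612 + 18 = 19630 at 30 labels/s is 654 s + 10 f = 0 h 10 min 54 s frame 10, i.e. 00:10:54;10.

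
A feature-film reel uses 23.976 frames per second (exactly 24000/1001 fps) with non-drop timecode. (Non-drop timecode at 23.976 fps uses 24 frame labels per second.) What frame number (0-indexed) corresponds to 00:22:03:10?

frame 31762

Total seconds to the label: (0 × 3600 + 22 × 60 + 3) = 1323.
Frame index = 1323 × 24 + 10 = 31762.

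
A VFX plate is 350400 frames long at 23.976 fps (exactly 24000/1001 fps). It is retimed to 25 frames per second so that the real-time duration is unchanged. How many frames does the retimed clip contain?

365365 frames

Target frames = source frames × (target rate / source rate) = 350400 × (25)/(24000/1001) = 350400 × 1001/960 = 365365.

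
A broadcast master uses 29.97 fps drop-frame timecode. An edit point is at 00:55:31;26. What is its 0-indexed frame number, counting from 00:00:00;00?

99856

Complete 10-minute blocks: 5, each 17982 frames → 89910.
Remaining 5 whole minutes in the current block: 1800 + 4 × 1798 = 8992 frames.
Within the current minute: 31 × 30 + 26 − 2 = 954 (labels ;00/;01 skipped at this minute). Total = 89910 + 8992 + 954 = 99856.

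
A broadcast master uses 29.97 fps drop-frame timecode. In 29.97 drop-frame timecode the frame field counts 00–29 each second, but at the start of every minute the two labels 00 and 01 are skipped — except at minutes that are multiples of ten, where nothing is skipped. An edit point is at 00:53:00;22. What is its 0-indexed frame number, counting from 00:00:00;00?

95326

Complete 10-minute blocks: 5, each 17982 frames → 89910.
Remaining 3 whole minutes in the current block: 1800 + 2 × 1798 = 5396 frames.
Within the current minute: 0 × 30 + 22 − 2 = 20 (labels ;00/;01 skipped at this minute). Total = 89910 + 5396 + 20 = 95326.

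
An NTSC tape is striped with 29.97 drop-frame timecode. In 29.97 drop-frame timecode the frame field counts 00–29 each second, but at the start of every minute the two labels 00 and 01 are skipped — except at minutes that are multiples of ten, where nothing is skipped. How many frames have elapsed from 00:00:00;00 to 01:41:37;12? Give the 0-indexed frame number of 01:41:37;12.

Complete 10-minute blocks: 10, each 17982 frames → 179820.
Remaining 1 whole minute in the current block: 1800 + 0 × 1798 = 1800 frames.
Within the current minute: 37 × 30 + 12 − 2 = 1120 (labels ;00/;01 skipped at this minute). Total = 179820 + 1800 + 1120 = 182740.

182740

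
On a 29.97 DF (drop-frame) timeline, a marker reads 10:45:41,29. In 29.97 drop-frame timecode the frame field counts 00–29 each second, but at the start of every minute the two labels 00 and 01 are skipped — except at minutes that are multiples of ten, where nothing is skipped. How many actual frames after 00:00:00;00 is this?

1161097

Complete 10-minute blocks: 64, each 17982 frames → 1150848.
Remaining 5 whole minutes in the current block: 1800 + 4 × 1798 = 8992 frames.
Within the current minute: 41 × 30 + 29 − 2 = 1257 (labels ;00/;01 skipped at this minute). Total = 1150848 + 8992 + 1257 = 1161097.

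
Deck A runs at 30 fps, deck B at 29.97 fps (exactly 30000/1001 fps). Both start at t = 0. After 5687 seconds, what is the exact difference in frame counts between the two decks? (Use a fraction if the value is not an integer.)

15510/91 frames

A emits 30 × 5687 = 170610 frames; B emits 30000/1001 × 5687 = 15510000/91.
Difference = 15510/91 frames (≈ 170.4396); B is behind A.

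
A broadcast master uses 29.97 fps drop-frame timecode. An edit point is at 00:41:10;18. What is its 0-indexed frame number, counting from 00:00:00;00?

74044

Complete 10-minute blocks: 4, each 17982 frames → 71928.
Remaining 1 whole minute in the current block: 1800 + 0 × 1798 = 1800 frames.
Within the current minute: 10 × 30 + 18 − 2 = 316 (labels ;00/;01 skipped at this minute). Total = 71928 + 1800 + 316 = 74044.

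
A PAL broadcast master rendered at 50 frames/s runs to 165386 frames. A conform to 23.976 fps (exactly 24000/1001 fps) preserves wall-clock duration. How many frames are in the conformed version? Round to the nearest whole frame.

Frames at target rate = 165386 × (24000/1001) / (50) = 6106560/77 ≈ 79305.974.
Nearest whole frame: 79306.

79306 frames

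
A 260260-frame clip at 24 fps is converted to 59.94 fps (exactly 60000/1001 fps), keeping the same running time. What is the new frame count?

650000 frames

Target frames = source frames × (target rate / source rate) = 260260 × (60000/1001)/(24) = 260260 × 2500/1001 = 650000.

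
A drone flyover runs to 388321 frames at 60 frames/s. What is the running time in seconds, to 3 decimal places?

6472.017 seconds

Running time = 388321 × 1/60 = 388321/60 s ≈ 6472.017 s.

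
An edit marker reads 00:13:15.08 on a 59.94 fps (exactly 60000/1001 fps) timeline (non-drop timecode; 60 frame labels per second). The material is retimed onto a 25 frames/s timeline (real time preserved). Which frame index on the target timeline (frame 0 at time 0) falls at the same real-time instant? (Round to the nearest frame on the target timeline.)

Source frame index: (0×3600 + 13×60 + 15) × 60 + 8 = 47708.
Real time: 47708 / (60000/1001) = 11938927/15000 s.
Target frame: (11938927/15000) × (25) = 11938927/600 ≈ 19898.212 → 19898.

frame 19898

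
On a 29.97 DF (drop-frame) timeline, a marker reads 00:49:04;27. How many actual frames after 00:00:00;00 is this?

Complete 10-minute blocks: 4, each 17982 frames → 71928.
Remaining 9 whole minutes in the current block: 1800 + 8 × 1798 = 16184 frames.
Within the current minute: 4 × 30 + 27 − 2 = 145 (labels ;00/;01 skipped at this minute). Total = 71928 + 16184 + 145 = 88257.

88257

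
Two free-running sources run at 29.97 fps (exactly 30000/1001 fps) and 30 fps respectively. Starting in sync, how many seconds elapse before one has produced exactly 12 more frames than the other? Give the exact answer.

The gap grows by |30 − 30000/1001| = 30/1001 frames per second.
Time for a 12-frame gap: 12 ÷ (30/1001) = 400.4 s.

400.4 seconds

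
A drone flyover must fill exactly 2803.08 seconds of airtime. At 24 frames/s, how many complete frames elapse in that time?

Frames = 2803.08 × 24 = 1681848/25 ≈ 67273.9200.
Complete frames: 67273.

67273 frames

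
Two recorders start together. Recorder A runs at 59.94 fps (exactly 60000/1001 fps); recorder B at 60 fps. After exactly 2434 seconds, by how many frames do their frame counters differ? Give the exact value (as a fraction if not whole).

A emits 60000/1001 × 2434 = 146040000/1001 frames; B emits 60 × 2434 = 146040.
Difference = 146040/1001 frames (≈ 145.8941); B is ahead of A.

146040/1001 frames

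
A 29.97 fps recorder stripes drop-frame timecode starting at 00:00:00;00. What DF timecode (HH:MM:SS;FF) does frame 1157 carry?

00:00:38;17

Each 10-minute DF block holds 10 × 60 × 30 − 9 × 2 = 17982 frames. 1157 ÷ 17982 → 0 full blocks, remainder 1157.
Within the partial block the first minute is 1800 frames and each further minute 1798, so 0 further minute boundaries passed. Total skipped labels = 18 × 0 + 2 × 0 = 0.
Non-drop label index = 1157 + 0 = 1157; at 30 labels/s that is 00:00:38:17, i.e. DF 00:00:38;17.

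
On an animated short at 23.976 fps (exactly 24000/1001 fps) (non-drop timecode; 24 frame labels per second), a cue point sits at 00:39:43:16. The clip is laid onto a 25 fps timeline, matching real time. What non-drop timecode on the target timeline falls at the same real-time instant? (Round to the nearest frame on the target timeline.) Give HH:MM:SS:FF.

Source frame index: (0×3600 + 39×60 + 43) × 24 + 16 = 57208.
Real time: 57208 / (24000/1001) = 7158151/3000 s.
Target frame: (7158151/3000) × (25) = 7158151/120 ≈ 59651.258 → 59651.
At 25 labels/s: frame 59651 → 00:39:46:01.

00:39:46:01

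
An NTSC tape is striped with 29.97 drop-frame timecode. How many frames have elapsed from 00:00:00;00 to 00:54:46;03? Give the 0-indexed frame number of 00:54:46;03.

Complete 10-minute blocks: 5, each 17982 frames → 89910.
Remaining 4 whole minutes in the current block: 1800 + 3 × 1798 = 7194 frames.
Within the current minute: 46 × 30 + 3 − 2 = 1381 (labels ;00/;01 skipped at this minute). Total = 89910 + 7194 + 1381 = 98485.

98485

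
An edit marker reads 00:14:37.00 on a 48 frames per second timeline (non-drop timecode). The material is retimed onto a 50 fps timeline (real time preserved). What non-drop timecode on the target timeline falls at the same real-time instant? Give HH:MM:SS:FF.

00:14:37:00

Source frame index: (0×3600 + 14×60 + 37) × 48 + 0 = 42096.
Real time: 42096 / (48) = 877 s.
Target frame: (877) × (50) = 43850.
At 50 labels/s: frame 43850 → 00:14:37:00.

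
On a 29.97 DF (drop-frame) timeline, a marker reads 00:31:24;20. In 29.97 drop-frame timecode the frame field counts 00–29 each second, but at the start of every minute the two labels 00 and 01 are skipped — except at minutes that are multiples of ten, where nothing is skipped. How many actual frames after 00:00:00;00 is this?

As if non-drop at 30 labels/s: (0 × 3600 + 31 × 60 + 24) × 30 + 20 = 56540.
Minute boundaries passed: 31; those not divisible by 10: 31 − 3 = 28; dropped labels = 2 × 28 = 56.
Actual frame index = 56540 − 56 = 56484.

56484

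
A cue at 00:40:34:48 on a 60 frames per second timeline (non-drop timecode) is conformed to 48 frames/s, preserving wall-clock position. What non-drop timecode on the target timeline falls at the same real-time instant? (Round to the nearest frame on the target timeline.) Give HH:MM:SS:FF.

00:40:34:38

Source frame index: (0×3600 + 40×60 + 34) × 60 + 48 = 146088.
Real time: 146088 / (60) = 12174/5 s.
Target frame: (12174/5) × (48) = 584352/5 ≈ 116870.400 → 116870.
At 48 labels/s: frame 116870 → 00:40:34:38.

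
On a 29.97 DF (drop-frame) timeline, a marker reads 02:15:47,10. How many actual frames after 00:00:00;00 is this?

Complete 10-minute blocks: 13, each 17982 frames → 233766.
Remaining 5 whole minutes in the current block: 1800 + 4 × 1798 = 8992 frames.
Within the current minute: 47 × 30 + 10 − 2 = 1418 (labels ;00/;01 skipped at this minute). Total = 233766 + 8992 + 1418 = 244176.

244176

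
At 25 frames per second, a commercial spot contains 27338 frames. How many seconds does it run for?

1093.52 seconds

Running time = 27338 / (25) = 1093.52 s.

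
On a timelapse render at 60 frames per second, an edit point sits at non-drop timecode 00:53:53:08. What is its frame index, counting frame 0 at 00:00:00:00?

frame 193988

Total seconds to the label: (0 × 3600 + 53 × 60 + 53) = 3233.
Frame index = 3233 × 60 + 8 = 193988.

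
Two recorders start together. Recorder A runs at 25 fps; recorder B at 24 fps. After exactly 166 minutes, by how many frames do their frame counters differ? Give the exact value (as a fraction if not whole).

166 min = 9960 s.
A emits 25 × 9960 = 249000 frames; B emits 24 × 9960 = 239040.
Difference = 9960 frames; B is behind A.

9960 frames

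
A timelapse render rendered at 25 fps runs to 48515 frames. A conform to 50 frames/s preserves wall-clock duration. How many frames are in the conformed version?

Target frames = source frames × (target rate / source rate) = 48515 × (50)/(25) = 48515 × 2 = 97030.

97030 frames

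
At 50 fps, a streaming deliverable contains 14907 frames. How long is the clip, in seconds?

298.14 seconds

Running time = 14907 / (50) = 298.14 s.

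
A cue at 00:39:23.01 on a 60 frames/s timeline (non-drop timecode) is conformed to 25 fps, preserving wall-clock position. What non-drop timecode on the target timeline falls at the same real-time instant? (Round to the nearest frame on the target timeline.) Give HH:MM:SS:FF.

Source frame index: (0×3600 + 39×60 + 23) × 60 + 1 = 141781.
Real time: 141781 / (60) = 141781/60 s.
Target frame: (141781/60) × (25) = 708905/12 ≈ 59075.417 → 59075.
At 25 labels/s: frame 59075 → 00:39:23:00.

00:39:23:00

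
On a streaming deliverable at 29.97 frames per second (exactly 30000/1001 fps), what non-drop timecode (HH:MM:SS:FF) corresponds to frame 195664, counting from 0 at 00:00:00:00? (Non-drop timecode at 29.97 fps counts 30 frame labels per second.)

195664 ÷ 30 = 6522 full seconds, remainder 4 frames.
6522 s = 1 h 48 min 42 s.
Timecode: 01:48:42:04.

01:48:42:04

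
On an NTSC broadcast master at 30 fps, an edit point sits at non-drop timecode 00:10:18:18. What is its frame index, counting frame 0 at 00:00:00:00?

Total seconds to the label: (0 × 3600 + 10 × 60 + 18) = 618.
Frame index = 618 × 30 + 18 = 18558.

frame 18558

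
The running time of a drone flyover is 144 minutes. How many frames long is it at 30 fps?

144 min = 8640 s.
Frames = 8640 × 30 = 259200.

259200 frames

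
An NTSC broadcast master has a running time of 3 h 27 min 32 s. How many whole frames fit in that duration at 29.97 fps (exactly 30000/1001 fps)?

373186 frames

3 h 27 min 32 s = 12452 s.
Frames = 12452 × 30000/1001 = 33960000/91 ≈ 373186.8132.
Complete frames: 373186.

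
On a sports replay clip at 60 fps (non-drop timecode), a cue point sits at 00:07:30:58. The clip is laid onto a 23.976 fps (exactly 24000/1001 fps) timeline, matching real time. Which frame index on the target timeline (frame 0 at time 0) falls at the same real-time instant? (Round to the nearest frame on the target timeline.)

Source frame index: (0×3600 + 7×60 + 30) × 60 + 58 = 27058.
Real time: 27058 / (60) = 13529/30 s.
Target frame: (13529/30) × (24000/1001) = 10823200/1001 ≈ 10812.388 → 10812.

frame 10812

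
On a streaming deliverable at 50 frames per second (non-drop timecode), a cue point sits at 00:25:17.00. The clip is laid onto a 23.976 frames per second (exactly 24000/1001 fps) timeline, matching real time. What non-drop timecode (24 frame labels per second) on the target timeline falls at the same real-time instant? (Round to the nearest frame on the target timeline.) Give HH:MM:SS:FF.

00:25:15:12

Source frame index: (0×3600 + 25×60 + 17) × 50 + 0 = 75850.
Real time: 75850 / (50) = 1517 s.
Target frame: (1517) × (24000/1001) = 36408000/1001 ≈ 36371.628 → 36372.
At 24 labels/s: frame 36372 → 00:25:15:12.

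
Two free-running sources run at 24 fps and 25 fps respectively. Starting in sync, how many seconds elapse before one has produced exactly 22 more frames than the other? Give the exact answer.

22 seconds

The gap grows by |25 − 24| = 1 frame per second.
Time for a 22-frame gap: 22 ÷ (1) = 22 s.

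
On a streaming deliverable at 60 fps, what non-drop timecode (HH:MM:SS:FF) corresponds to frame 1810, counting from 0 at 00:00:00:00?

1810 ÷ 60 = 30 full seconds, remainder 10 frames.
30 s = 0 h 0 min 30 s.
Timecode: 00:00:30:10.

00:00:30:10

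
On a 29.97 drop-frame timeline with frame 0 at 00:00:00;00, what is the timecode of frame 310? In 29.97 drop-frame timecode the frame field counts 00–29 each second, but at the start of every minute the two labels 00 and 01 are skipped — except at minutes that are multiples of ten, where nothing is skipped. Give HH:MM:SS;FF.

Each 10-minute DF block holds 10 × 60 × 30 − 9 × 2 = 17982 frames. 310 ÷ 17982 → 0 full blocks, remainder 310.
Within the partial block the first minute is 1800 frames and each further minute 1798, so 0 further minute boundaries passed. Total skipped labels = 18 × 0 + 2 × 0 = 0.
Non-drop label index = 310 + 0 = 310; at 30 labels/s that is 00:00:10:10, i.e. DF 00:00:10;10.

00:00:10;10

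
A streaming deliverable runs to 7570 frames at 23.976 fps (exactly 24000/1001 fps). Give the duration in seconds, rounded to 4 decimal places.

Running time = 7570 × 1001/24000 = 757757/2400 s ≈ 315.7321 s.

315.7321 seconds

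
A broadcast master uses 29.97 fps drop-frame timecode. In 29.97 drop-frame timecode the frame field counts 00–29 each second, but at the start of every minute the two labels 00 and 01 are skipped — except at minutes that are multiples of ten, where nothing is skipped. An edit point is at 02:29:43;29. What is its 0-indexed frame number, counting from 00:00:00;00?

Complete 10-minute blocks: 14, each 17982 frames → 251748.
Remaining 9 whole minutes in the current block: 1800 + 8 × 1798 = 16184 frames.
Within the current minute: 43 × 30 + 29 − 2 = 1317 (labels ;00/;01 skipped at this minute). Total = 251748 + 16184 + 1317 = 269249.

269249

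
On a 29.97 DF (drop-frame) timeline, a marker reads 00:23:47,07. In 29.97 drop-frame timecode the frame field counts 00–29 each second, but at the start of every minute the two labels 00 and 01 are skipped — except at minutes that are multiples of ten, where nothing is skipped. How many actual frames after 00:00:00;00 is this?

Complete 10-minute blocks: 2, each 17982 frames → 35964.
Remaining 3 whole minutes in the current block: 1800 + 2 × 1798 = 5396 frames.
Within the current minute: 47 × 30 + 7 − 2 = 1415 (labels ;00/;01 skipped at this minute). Total = 35964 + 5396 + 1415 = 42775.

42775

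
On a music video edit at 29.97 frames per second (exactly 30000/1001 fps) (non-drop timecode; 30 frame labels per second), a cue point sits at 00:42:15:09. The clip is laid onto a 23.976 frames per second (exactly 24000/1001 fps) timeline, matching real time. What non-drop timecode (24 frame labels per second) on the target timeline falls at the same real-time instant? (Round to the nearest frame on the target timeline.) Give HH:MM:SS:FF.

00:42:15:07

Source frame index: (0×3600 + 42×60 + 15) × 30 + 9 = 76059.
Real time: 76059 / (30000/1001) = 25378353/10000 s.
Target frame: (25378353/10000) × (24000/1001) = 304236/5 ≈ 60847.200 → 60847.
At 24 labels/s: frame 60847 → 00:42:15:07.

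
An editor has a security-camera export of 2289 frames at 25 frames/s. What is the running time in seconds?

Running time = 2289 / (25) = 91.56 s.

91.56 seconds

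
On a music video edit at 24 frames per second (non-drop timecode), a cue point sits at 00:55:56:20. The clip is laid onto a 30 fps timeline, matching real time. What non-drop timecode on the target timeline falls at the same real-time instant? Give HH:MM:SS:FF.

Source frame index: (0×3600 + 55×60 + 56) × 24 + 20 = 80564.
Real time: 80564 / (24) = 20141/6 s.
Target frame: (20141/6) × (30) = 100705.
At 30 labels/s: frame 100705 → 00:55:56:25.

00:55:56:25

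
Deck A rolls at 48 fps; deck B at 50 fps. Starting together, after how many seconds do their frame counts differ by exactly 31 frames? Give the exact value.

The gap grows by |50 − 48| = 2 frames per second.
Time for a 31-frame gap: 31 ÷ (2) = 15.5 s.

15.5 seconds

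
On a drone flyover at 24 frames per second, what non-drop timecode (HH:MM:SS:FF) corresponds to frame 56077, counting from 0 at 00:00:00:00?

00:38:56:13

56077 ÷ 24 = 2336 full seconds, remainder 13 frames.
2336 s = 0 h 38 min 56 s.
Timecode: 00:38:56:13.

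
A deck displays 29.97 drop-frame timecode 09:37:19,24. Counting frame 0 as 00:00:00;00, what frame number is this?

Complete 10-minute blocks: 57, each 17982 frames → 1024974.
Remaining 7 whole minutes in the current block: 1800 + 6 × 1798 = 12588 frames.
Within the current minute: 19 × 30 + 24 − 2 = 592 (labels ;00/;01 skipped at this minute). Total = 1024974 + 12588 + 592 = 1038154.

1038154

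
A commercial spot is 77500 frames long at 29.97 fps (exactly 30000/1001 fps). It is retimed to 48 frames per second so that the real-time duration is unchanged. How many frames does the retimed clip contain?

Target frames = source frames × (target rate / source rate) = 77500 × (48)/(30000/1001) = 77500 × 1001/625 = 124124.

124124 frames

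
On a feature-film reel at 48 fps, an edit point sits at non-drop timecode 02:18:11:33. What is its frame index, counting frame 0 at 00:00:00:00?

Total seconds to the label: (2 × 3600 + 18 × 60 + 11) = 8291.
Frame index = 8291 × 48 + 33 = 398001.

frame 398001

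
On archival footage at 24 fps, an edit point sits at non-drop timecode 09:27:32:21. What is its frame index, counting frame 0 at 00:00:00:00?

Total seconds to the label: (9 × 3600 + 27 × 60 + 32) = 34052.
Frame index = 34052 × 24 + 21 = 817269.

frame 817269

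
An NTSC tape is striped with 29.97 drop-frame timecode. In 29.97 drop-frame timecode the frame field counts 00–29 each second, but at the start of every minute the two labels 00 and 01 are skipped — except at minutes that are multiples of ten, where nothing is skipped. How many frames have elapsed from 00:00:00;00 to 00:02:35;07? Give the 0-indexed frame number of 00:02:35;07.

Complete 10-minute blocks: 0, each 17982 frames → 0.
Remaining 2 whole minutes in the current block: 1800 + 1 × 1798 = 3598 frames.
Within the current minute: 35 × 30 + 7 − 2 = 1055 (labels ;00/;01 skipped at this minute). Total = 0 + 3598 + 1055 = 4653.

4653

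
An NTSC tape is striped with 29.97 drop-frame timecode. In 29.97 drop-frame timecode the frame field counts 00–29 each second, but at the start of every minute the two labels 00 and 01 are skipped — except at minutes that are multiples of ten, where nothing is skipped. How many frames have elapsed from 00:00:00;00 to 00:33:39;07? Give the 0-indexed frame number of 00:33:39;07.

As if non-drop at 30 labels/s: (0 × 3600 + 33 × 60 + 39) × 30 + 7 = 60577.
Minute boundaries passed: 33; those not divisible by 10: 33 − 3 = 30; dropped labels = 2 × 30 = 60.
Actual frame index = 60577 − 60 = 60517.

60517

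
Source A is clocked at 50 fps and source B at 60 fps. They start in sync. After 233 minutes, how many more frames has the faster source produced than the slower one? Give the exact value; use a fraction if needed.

233 min = 13980 s.
A emits 50 × 13980 = 699000 frames; B emits 60 × 13980 = 838800.
Difference = 139800 frames; B is ahead of A.

139800 frames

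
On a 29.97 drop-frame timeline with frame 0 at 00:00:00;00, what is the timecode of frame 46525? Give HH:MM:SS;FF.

00:25:52;11

Ten DF minutes hold 17982 frames, so frame 46525 lies in block 2 (frames 35964–53945) with 10561 frames into that block.
The block's first minute is 1800 frames and the rest 1798 each; 10561 frames reaches minute 5, so 2 × 18 + 5 × 2 = 46 labels have been skipped so far.
Adding those back, label number 46525 + 46 = 46571 at 30 labels/s is 1552 s + 11 f = 0 h 25 min 52 s frame 11, i.e. 00:25:52;11.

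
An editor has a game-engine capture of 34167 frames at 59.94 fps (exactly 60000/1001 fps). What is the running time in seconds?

Running time = 34167 / (60000/1001) = 570.01945 s.

570.01945 seconds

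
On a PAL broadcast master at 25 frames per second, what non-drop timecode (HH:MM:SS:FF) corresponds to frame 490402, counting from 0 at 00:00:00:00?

490402 ÷ 25 = 19616 full seconds, remainder 2 frames.
19616 s = 5 h 26 min 56 s.
Timecode: 05:26:56:02.

05:26:56:02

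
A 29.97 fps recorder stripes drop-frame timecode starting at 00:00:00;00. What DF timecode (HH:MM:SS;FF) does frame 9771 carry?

00:05:26;01

Each 10-minute DF block holds 10 × 60 × 30 − 9 × 2 = 17982 frames. 9771 ÷ 17982 → 0 full blocks, remainder 9771.
Within the partial block the first minute is 1800 frames and each further minute 1798, so 5 further minute boundaries passed. Total skipped labels = 18 × 0 + 2 × 5 = 10.
Non-drop label index = 9771 + 10 = 9781; at 30 labels/s that is 00:05:26:01, i.e. DF 00:05:26;01.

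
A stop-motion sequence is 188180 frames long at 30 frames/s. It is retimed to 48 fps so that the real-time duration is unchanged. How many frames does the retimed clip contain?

Target frames = source frames × (target rate / source rate) = 188180 × (48)/(30) = 188180 × 8/5 = 301088.

301088 frames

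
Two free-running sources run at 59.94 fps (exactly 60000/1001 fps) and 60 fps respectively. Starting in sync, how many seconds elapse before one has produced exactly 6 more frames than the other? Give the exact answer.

100.1 seconds

The gap grows by |60 − 60000/1001| = 60/1001 frames per second.
Time for a 6-frame gap: 6 ÷ (60/1001) = 100.1 s.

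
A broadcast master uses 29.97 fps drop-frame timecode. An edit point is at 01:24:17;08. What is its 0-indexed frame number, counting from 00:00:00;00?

151566

As if non-drop at 30 labels/s: (1 × 3600 + 24 × 60 + 17) × 30 + 8 = 151718.
Minute boundaries passed: 84; those not divisible by 10: 84 − 8 = 76; dropped labels = 2 × 76 = 152.
Actual frame index = 151718 − 152 = 151566.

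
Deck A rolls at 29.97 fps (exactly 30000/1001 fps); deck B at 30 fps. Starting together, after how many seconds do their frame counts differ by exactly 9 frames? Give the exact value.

300.3 seconds

The gap grows by |30 − 30000/1001| = 30/1001 frames per second.
Time for a 9-frame gap: 9 ÷ (30/1001) = 300.3 s.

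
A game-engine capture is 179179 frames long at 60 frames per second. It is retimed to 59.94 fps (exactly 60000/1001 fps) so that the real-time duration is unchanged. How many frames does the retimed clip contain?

Target frames = source frames × (target rate / source rate) = 179179 × (60000/1001)/(60) = 179179 × 1000/1001 = 179000.

179000 frames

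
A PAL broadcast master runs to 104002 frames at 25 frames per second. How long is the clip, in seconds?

Running time = 104002 / (25) = 4160.08 s.

4160.08 seconds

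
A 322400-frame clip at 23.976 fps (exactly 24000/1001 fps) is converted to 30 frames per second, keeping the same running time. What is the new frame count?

403403 frames

Target frames = source frames × (target rate / source rate) = 322400 × (30)/(24000/1001) = 322400 × 1001/800 = 403403.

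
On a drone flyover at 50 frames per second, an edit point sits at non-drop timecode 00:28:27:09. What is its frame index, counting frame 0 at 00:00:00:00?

Total seconds to the label: (0 × 3600 + 28 × 60 + 27) = 1707.
Frame index = 1707 × 50 + 9 = 85359.

frame 85359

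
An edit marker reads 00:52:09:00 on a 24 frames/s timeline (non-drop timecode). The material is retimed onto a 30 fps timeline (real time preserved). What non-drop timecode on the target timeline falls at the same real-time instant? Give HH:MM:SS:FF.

00:52:09:00

Source frame index: (0×3600 + 52×60 + 9) × 24 + 0 = 75096.
Real time: 75096 / (24) = 3129 s.
Target frame: (3129) × (30) = 93870.
At 30 labels/s: frame 93870 → 00:52:09:00.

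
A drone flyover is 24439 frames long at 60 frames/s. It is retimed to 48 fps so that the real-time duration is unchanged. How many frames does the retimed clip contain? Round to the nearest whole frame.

Frames at target rate = 24439 × (48) / (60) = 97756/5 ≈ 19551.200.
Nearest whole frame: 19551.

19551 frames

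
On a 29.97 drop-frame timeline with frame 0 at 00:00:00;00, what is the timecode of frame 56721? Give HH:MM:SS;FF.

00:31:32;17

Ten DF minutes hold 17982 frames, so frame 56721 lies in block 3 (frames 53946–71927) with 2775 frames into that block.
The block's first minute is 1800 frames and the rest 1798 each; 2775 frames reaches minute 1, so 3 × 18 + 1 × 2 = 56 labels have been skipped so far.
Adding those back, label number 56721 + 56 = 56777 at 30 labels/s is 1892 s + 17 f = 0 h 31 min 32 s frame 17, i.e. 00:31:32;17.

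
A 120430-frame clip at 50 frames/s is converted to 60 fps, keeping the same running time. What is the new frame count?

144516 frames

Target frames = source frames × (target rate / source rate) = 120430 × (60)/(50) = 120430 × 6/5 = 144516.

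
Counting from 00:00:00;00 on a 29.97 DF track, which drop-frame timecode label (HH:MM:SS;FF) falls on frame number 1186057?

Each 10-minute DF block holds 10 × 60 × 30 − 9 × 2 = 17982 frames. 1186057 ÷ 17982 → 65 full blocks, remainder 17227.
Within the partial block the first minute is 1800 frames and each further minute 1798, so 9 further minute boundaries passed. Total skipped labels = 18 × 65 + 2 × 9 = 1188.
Non-drop label index = 1186057 + 1188 = 1187245; at 30 labels/s that is 10:59:34:25, i.e. DF 10:59:34;25.

10:59:34;25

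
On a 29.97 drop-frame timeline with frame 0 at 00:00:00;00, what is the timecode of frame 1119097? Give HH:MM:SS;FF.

Ten DF minutes hold 17982 frames, so frame 1119097 lies in block 62 (frames 1114884–1132865) with 4213 frames into that block.
The block's first minute is 1800 frames and the rest 1798 each; 4213 frames reaches minute 2, so 62 × 18 + 2 × 2 = 1120 labels have been skipped so far.
Adding those back, label number 1119097 + 1120 = 1120217 at 30 labels/s is 37340 s + 17 f = 10 h 22 min 20 s frame 17, i.e. 10:22:20;17.

10:22:20;17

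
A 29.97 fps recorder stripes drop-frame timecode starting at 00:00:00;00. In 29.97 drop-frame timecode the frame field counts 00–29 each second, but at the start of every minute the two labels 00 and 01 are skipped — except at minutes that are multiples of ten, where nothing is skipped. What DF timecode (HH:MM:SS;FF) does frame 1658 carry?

Ten DF minutes hold 17982 frames, so frame 1658 lies in block 0 (frames 0–17981) with 1658 frames into that block.
The block's first minute is 1800 frames and the rest 1798 each; 1658 frames reaches minute 0, so 0 × 18 + 0 × 2 = 0 labels have been skipped so far.
Adding those back, label number 1658 + 0 = 1658 at 30 labels/s is 55 s + 8 f = 0 h 0 min 55 s frame 8, i.e. 00:00:55;08.

00:00:55;08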